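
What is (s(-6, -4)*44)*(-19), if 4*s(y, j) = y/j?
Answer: -627/2 ≈ -313.50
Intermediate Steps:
s(y, j) = y/(4*j) (s(y, j) = (y/j)/4 = y/(4*j))
(s(-6, -4)*44)*(-19) = (((¼)*(-6)/(-4))*44)*(-19) = (((¼)*(-6)*(-¼))*44)*(-19) = ((3/8)*44)*(-19) = (33/2)*(-19) = -627/2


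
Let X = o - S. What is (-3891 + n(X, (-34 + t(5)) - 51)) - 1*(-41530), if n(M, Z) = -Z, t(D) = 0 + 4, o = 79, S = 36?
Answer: 37720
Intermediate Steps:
t(D) = 4
X = 43 (X = 79 - 1*36 = 79 - 36 = 43)
(-3891 + n(X, (-34 + t(5)) - 51)) - 1*(-41530) = (-3891 - ((-34 + 4) - 51)) - 1*(-41530) = (-3891 - (-30 - 51)) + 41530 = (-3891 - 1*(-81)) + 41530 = (-3891 + 81) + 41530 = -3810 + 41530 = 37720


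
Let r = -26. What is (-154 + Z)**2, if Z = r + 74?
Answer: 11236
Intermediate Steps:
Z = 48 (Z = -26 + 74 = 48)
(-154 + Z)**2 = (-154 + 48)**2 = (-106)**2 = 11236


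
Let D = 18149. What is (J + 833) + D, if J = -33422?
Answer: -14440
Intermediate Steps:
(J + 833) + D = (-33422 + 833) + 18149 = -32589 + 18149 = -14440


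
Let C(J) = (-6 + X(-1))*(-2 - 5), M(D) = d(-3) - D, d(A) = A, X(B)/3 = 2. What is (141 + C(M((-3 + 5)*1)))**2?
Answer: 19881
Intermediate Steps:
X(B) = 6 (X(B) = 3*2 = 6)
M(D) = -3 - D
C(J) = 0 (C(J) = (-6 + 6)*(-2 - 5) = 0*(-7) = 0)
(141 + C(M((-3 + 5)*1)))**2 = (141 + 0)**2 = 141**2 = 19881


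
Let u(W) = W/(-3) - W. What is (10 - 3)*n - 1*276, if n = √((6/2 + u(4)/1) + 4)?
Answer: -276 + 7*√15/3 ≈ -266.96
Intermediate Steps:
u(W) = -4*W/3 (u(W) = W*(-⅓) - W = -W/3 - W = -4*W/3)
n = √15/3 (n = √((6/2 - 4/3*4/1) + 4) = √((6*(½) - 16/3*1) + 4) = √((3 - 16/3) + 4) = √(-7/3 + 4) = √(5/3) = √15/3 ≈ 1.2910)
(10 - 3)*n - 1*276 = (10 - 3)*(√15/3) - 1*276 = 7*(√15/3) - 276 = 7*√15/3 - 276 = -276 + 7*√15/3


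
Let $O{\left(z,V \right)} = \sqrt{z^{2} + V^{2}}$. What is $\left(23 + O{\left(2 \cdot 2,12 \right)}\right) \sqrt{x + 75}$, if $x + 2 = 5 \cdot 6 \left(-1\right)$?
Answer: $\sqrt{43} \left(23 + 4 \sqrt{10}\right) \approx 233.77$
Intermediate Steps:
$x = -32$ ($x = -2 + 5 \cdot 6 \left(-1\right) = -2 + 30 \left(-1\right) = -2 - 30 = -32$)
$O{\left(z,V \right)} = \sqrt{V^{2} + z^{2}}$
$\left(23 + O{\left(2 \cdot 2,12 \right)}\right) \sqrt{x + 75} = \left(23 + \sqrt{12^{2} + \left(2 \cdot 2\right)^{2}}\right) \sqrt{-32 + 75} = \left(23 + \sqrt{144 + 4^{2}}\right) \sqrt{43} = \left(23 + \sqrt{144 + 16}\right) \sqrt{43} = \left(23 + \sqrt{160}\right) \sqrt{43} = \left(23 + 4 \sqrt{10}\right) \sqrt{43} = \sqrt{43} \left(23 + 4 \sqrt{10}\right)$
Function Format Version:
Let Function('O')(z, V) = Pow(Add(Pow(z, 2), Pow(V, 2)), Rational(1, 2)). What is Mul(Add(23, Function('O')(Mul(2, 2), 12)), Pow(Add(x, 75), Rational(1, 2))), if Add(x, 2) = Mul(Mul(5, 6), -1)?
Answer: Mul(Pow(43, Rational(1, 2)), Add(23, Mul(4, Pow(10, Rational(1, 2))))) ≈ 233.77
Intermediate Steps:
x = -32 (x = Add(-2, Mul(Mul(5, 6), -1)) = Add(-2, Mul(30, -1)) = Add(-2, -30) = -32)
Function('O')(z, V) = Pow(Add(Pow(V, 2), Pow(z, 2)), Rational(1, 2))
Mul(Add(23, Function('O')(Mul(2, 2), 12)), Pow(Add(x, 75), Rational(1, 2))) = Mul(Add(23, Pow(Add(Pow(12, 2), Pow(Mul(2, 2), 2)), Rational(1, 2))), Pow(Add(-32, 75), Rational(1, 2))) = Mul(Add(23, Pow(Add(144, Pow(4, 2)), Rational(1, 2))), Pow(43, Rational(1, 2))) = Mul(Add(23, Pow(Add(144, 16), Rational(1, 2))), Pow(43, Rational(1, 2))) = Mul(Add(23, Pow(160, Rational(1, 2))), Pow(43, Rational(1, 2))) = Mul(Add(23, Mul(4, Pow(10, Rational(1, 2)))), Pow(43, Rational(1, 2))) = Mul(Pow(43, Rational(1, 2)), Add(23, Mul(4, Pow(10, Rational(1, 2)))))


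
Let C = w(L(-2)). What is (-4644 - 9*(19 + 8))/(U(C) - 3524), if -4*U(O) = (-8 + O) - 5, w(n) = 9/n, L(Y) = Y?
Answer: 39096/28157 ≈ 1.3885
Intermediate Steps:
C = -9/2 (C = 9/(-2) = 9*(-½) = -9/2 ≈ -4.5000)
U(O) = 13/4 - O/4 (U(O) = -((-8 + O) - 5)/4 = -(-13 + O)/4 = 13/4 - O/4)
(-4644 - 9*(19 + 8))/(U(C) - 3524) = (-4644 - 9*(19 + 8))/((13/4 - ¼*(-9/2)) - 3524) = (-4644 - 9*27)/((13/4 + 9/8) - 3524) = (-4644 - 243)/(35/8 - 3524) = -4887/(-28157/8) = -4887*(-8/28157) = 39096/28157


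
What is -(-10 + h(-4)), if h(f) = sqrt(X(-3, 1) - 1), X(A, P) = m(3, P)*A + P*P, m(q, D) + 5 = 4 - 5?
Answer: 10 - 3*sqrt(2) ≈ 5.7574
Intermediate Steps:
m(q, D) = -6 (m(q, D) = -5 + (4 - 5) = -5 - 1 = -6)
X(A, P) = P**2 - 6*A (X(A, P) = -6*A + P*P = -6*A + P**2 = P**2 - 6*A)
h(f) = 3*sqrt(2) (h(f) = sqrt((1**2 - 6*(-3)) - 1) = sqrt((1 + 18) - 1) = sqrt(19 - 1) = sqrt(18) = 3*sqrt(2))
-(-10 + h(-4)) = -(-10 + 3*sqrt(2)) = 10 - 3*sqrt(2)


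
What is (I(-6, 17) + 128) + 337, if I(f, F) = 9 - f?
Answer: 480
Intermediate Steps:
(I(-6, 17) + 128) + 337 = ((9 - 1*(-6)) + 128) + 337 = ((9 + 6) + 128) + 337 = (15 + 128) + 337 = 143 + 337 = 480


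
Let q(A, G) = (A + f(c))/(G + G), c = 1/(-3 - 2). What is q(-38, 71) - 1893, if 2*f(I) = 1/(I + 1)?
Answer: -2150747/1136 ≈ -1893.3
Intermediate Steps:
c = -⅕ (c = 1/(-5) = -⅕ ≈ -0.20000)
f(I) = 1/(2*(1 + I)) (f(I) = 1/(2*(I + 1)) = 1/(2*(1 + I)))
q(A, G) = (5/8 + A)/(2*G) (q(A, G) = (A + 1/(2*(1 - ⅕)))/(G + G) = (A + 1/(2*(⅘)))/((2*G)) = (A + (½)*(5/4))*(1/(2*G)) = (A + 5/8)*(1/(2*G)) = (5/8 + A)*(1/(2*G)) = (5/8 + A)/(2*G))
q(-38, 71) - 1893 = (1/16)*(5 + 8*(-38))/71 - 1893 = (1/16)*(1/71)*(5 - 304) - 1893 = (1/16)*(1/71)*(-299) - 1893 = -299/1136 - 1893 = -2150747/1136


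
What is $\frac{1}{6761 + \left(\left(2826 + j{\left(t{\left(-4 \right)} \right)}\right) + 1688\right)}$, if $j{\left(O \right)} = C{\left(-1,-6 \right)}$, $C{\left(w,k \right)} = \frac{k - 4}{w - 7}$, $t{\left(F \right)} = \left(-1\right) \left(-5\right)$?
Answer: $\frac{4}{45105} \approx 8.8682 \cdot 10^{-5}$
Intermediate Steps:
$t{\left(F \right)} = 5$
$C{\left(w,k \right)} = \frac{-4 + k}{-7 + w}$
$j{\left(O \right)} = \frac{5}{4}$ ($j{\left(O \right)} = \frac{-4 - 6}{-7 - 1} = \frac{1}{-8} \left(-10\right) = \left(- \frac{1}{8}\right) \left(-10\right) = \frac{5}{4}$)
$\frac{1}{6761 + \left(\left(2826 + j{\left(t{\left(-4 \right)} \right)}\right) + 1688\right)} = \frac{1}{6761 + \left(\left(2826 + \frac{5}{4}\right) + 1688\right)} = \frac{1}{6761 + \left(\frac{11309}{4} + 1688\right)} = \frac{1}{6761 + \frac{18061}{4}} = \frac{1}{\frac{45105}{4}} = \frac{4}{45105}$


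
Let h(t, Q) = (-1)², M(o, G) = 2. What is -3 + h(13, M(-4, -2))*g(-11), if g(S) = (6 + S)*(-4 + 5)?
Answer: -8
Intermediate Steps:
h(t, Q) = 1
g(S) = 6 + S (g(S) = (6 + S)*1 = 6 + S)
-3 + h(13, M(-4, -2))*g(-11) = -3 + 1*(6 - 11) = -3 + 1*(-5) = -3 - 5 = -8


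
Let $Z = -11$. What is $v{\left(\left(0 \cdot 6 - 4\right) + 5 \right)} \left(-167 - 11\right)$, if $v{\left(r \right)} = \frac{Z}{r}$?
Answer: $1958$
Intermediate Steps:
$v{\left(r \right)} = - \frac{11}{r}$
$v{\left(\left(0 \cdot 6 - 4\right) + 5 \right)} \left(-167 - 11\right) = - \frac{11}{\left(0 \cdot 6 - 4\right) + 5} \left(-167 - 11\right) = - \frac{11}{\left(0 - 4\right) + 5} \left(-178\right) = - \frac{11}{-4 + 5} \left(-178\right) = - \frac{11}{1} \left(-178\right) = \left(-11\right) 1 \left(-178\right) = \left(-11\right) \left(-178\right) = 1958$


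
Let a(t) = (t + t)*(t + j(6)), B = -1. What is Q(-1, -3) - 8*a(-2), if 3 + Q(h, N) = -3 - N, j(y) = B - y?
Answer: -291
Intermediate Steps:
j(y) = -1 - y
a(t) = 2*t*(-7 + t) (a(t) = (t + t)*(t + (-1 - 1*6)) = (2*t)*(t + (-1 - 6)) = (2*t)*(t - 7) = (2*t)*(-7 + t) = 2*t*(-7 + t))
Q(h, N) = -6 - N (Q(h, N) = -3 + (-3 - N) = -6 - N)
Q(-1, -3) - 8*a(-2) = (-6 - 1*(-3)) - 16*(-2)*(-7 - 2) = (-6 + 3) - 16*(-2)*(-9) = -3 - 8*36 = -3 - 288 = -291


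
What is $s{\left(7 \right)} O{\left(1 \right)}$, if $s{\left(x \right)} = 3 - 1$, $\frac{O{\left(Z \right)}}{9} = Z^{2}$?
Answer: $18$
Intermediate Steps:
$O{\left(Z \right)} = 9 Z^{2}$
$s{\left(x \right)} = 2$
$s{\left(7 \right)} O{\left(1 \right)} = 2 \cdot 9 \cdot 1^{2} = 2 \cdot 9 \cdot 1 = 2 \cdot 9 = 18$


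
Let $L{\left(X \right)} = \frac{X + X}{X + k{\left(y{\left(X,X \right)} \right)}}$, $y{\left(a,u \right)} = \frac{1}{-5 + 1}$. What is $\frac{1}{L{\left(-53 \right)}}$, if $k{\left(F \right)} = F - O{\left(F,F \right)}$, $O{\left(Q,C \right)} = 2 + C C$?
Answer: $\frac{885}{1696} \approx 0.52182$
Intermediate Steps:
$y{\left(a,u \right)} = - \frac{1}{4}$ ($y{\left(a,u \right)} = \frac{1}{-4} = - \frac{1}{4}$)
$O{\left(Q,C \right)} = 2 + C^{2}$
$k{\left(F \right)} = -2 + F - F^{2}$ ($k{\left(F \right)} = F - \left(2 + F^{2}\right) = -2 + F - F^{2}$)
$L{\left(X \right)} = \frac{2 X}{- \frac{37}{16} + X}$ ($L{\left(X \right)} = \frac{X + X}{X - \frac{37}{16}} = \frac{2 X}{X - \frac{37}{16}} = \frac{2 X}{- \frac{37}{16} + X}$)
$\frac{1}{L{\left(-53 \right)}} = \frac{1}{32 \left(-53\right) \frac{1}{-37 + 16 \left(-53\right)}} = \frac{1}{32 \left(-53\right) \frac{1}{-37 - 848}} = \frac{1}{32 \left(-53\right) \frac{1}{-885}} = \frac{1}{32 \left(-53\right) \left(- \frac{1}{885}\right)} = \frac{1}{\frac{1696}{885}} = \frac{885}{1696}$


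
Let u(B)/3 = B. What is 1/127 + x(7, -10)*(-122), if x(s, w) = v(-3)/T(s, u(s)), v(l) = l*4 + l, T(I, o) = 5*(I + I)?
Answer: 23248/889 ≈ 26.151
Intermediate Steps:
u(B) = 3*B
T(I, o) = 10*I (T(I, o) = 5*(2*I) = 10*I)
v(l) = 5*l (v(l) = 4*l + l = 5*l)
x(s, w) = -3/(2*s) (x(s, w) = (5*(-3))/((10*s)) = -3/(2*s))
1/127 + x(7, -10)*(-122) = 1/127 - 3/2/7*(-122) = 1/127 - 3/2*1/7*(-122) = 1/127 - 3/14*(-122) = 1/127 + 183/7 = 23248/889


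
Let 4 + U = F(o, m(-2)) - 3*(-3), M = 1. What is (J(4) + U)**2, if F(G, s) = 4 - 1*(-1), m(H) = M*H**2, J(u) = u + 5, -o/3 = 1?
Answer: 361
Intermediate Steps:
o = -3 (o = -3*1 = -3)
J(u) = 5 + u
m(H) = H**2 (m(H) = 1*H**2 = H**2)
F(G, s) = 5 (F(G, s) = 4 + 1 = 5)
U = 10 (U = -4 + (5 - 3*(-3)) = -4 + (5 + 9) = -4 + 14 = 10)
(J(4) + U)**2 = ((5 + 4) + 10)**2 = (9 + 10)**2 = 19**2 = 361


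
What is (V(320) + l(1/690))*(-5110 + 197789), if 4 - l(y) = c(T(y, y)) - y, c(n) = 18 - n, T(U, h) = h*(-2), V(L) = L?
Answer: 40682051381/690 ≈ 5.8959e+7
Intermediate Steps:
T(U, h) = -2*h
l(y) = -14 - y (l(y) = 4 - ((18 - (-2)*y) - y) = 4 - ((18 + 2*y) - y) = 4 - (18 + y) = 4 + (-18 - y) = -14 - y)
(V(320) + l(1/690))*(-5110 + 197789) = (320 + (-14 - 1/690))*(-5110 + 197789) = (320 + (-14 - 1*1/690))*192679 = (320 + (-14 - 1/690))*192679 = (320 - 9661/690)*192679 = (211139/690)*192679 = 40682051381/690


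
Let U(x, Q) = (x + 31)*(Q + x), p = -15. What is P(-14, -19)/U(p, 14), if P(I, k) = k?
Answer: 19/16 ≈ 1.1875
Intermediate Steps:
U(x, Q) = (31 + x)*(Q + x)
P(-14, -19)/U(p, 14) = -19/((-15)² + 31*14 + 31*(-15) + 14*(-15)) = -19/(225 + 434 - 465 - 210) = -19/(-16) = -19*(-1/16) = 19/16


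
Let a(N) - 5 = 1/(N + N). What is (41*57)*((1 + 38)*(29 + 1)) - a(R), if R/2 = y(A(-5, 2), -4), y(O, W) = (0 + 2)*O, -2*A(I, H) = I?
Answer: 54685699/20 ≈ 2.7343e+6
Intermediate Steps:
A(I, H) = -I/2
y(O, W) = 2*O
R = 10 (R = 2*(2*(-1/2*(-5))) = 2*(2*(5/2)) = 2*5 = 10)
a(N) = 5 + 1/(2*N) (a(N) = 5 + 1/(N + N) = 5 + 1/(2*N))
(41*57)*((1 + 38)*(29 + 1)) - a(R) = (41*57)*((1 + 38)*(29 + 1)) - (5 + (1/2)/10) = 2337*(39*30) - (5 + (1/2)*(1/10)) = 2337*1170 - (5 + 1/20) = 2734290 - 1*101/20 = 2734290 - 101/20 = 54685699/20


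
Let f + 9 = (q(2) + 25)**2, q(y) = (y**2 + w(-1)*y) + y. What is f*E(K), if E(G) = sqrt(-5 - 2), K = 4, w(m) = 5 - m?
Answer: 1840*I*sqrt(7) ≈ 4868.2*I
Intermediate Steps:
q(y) = y**2 + 7*y (q(y) = (y**2 + (5 - 1*(-1))*y) + y = (y**2 + (5 + 1)*y) + y = (y**2 + 6*y) + y = y**2 + 7*y)
E(G) = I*sqrt(7) (E(G) = sqrt(-7) = I*sqrt(7))
f = 1840 (f = -9 + (2*(7 + 2) + 25)**2 = -9 + (2*9 + 25)**2 = -9 + (18 + 25)**2 = -9 + 43**2 = -9 + 1849 = 1840)
f*E(K) = 1840*(I*sqrt(7)) = 1840*I*sqrt(7)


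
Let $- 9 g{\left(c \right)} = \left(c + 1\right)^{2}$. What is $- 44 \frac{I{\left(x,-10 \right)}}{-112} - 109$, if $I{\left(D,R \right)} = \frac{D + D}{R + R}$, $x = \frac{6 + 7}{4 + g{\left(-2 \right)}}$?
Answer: $- \frac{1069487}{9800} \approx -109.13$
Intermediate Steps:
$g{\left(c \right)} = - \frac{\left(1 + c\right)^{2}}{9}$ ($g{\left(c \right)} = - \frac{\left(c + 1\right)^{2}}{9} = - \frac{\left(1 + c\right)^{2}}{9}$)
$x = \frac{117}{35}$ ($x = \frac{6 + 7}{4 - \frac{\left(1 - 2\right)^{2}}{9}} = \frac{13}{4 - \frac{\left(-1\right)^{2}}{9}} = \frac{13}{4 - \frac{1}{9}} = \frac{13}{\frac{35}{9}} = 13 \cdot \frac{9}{35} = \frac{117}{35} \approx 3.3429$)
$I{\left(D,R \right)} = \frac{D}{R}$ ($I{\left(D,R \right)} = \frac{2 D}{2 R} = 2 D \frac{1}{2 R} = \frac{D}{R}$)
$- 44 \frac{I{\left(x,-10 \right)}}{-112} - 109 = - 44 \frac{\frac{117}{35} \frac{1}{-10}}{-112} - 109 = - 44 \cdot \frac{117}{35} \left(- \frac{1}{10}\right) \left(- \frac{1}{112}\right) - 109 = - 44 \left(\left(- \frac{117}{350}\right) \left(- \frac{1}{112}\right)\right) - 109 = \left(-44\right) \frac{117}{39200} - 109 = - \frac{1287}{9800} - 109 = - \frac{1069487}{9800}$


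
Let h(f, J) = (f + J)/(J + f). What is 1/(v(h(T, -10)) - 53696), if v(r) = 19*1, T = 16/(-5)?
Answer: -1/53677 ≈ -1.8630e-5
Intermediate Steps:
T = -16/5 (T = 16*(-1/5) = -16/5 ≈ -3.2000)
h(f, J) = 1 (h(f, J) = (J + f)/(J + f) = 1)
v(r) = 19
1/(v(h(T, -10)) - 53696) = 1/(19 - 53696) = 1/(-53677) = -1/53677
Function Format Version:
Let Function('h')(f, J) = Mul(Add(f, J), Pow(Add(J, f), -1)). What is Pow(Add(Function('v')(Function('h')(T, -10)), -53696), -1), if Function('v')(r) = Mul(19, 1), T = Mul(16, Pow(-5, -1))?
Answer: Rational(-1, 53677) ≈ -1.8630e-5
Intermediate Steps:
T = Rational(-16, 5) (T = Mul(16, Rational(-1, 5)) = Rational(-16, 5) ≈ -3.2000)
Function('h')(f, J) = 1 (Function('h')(f, J) = Mul(Add(J, f), Pow(Add(J, f), -1)) = 1)
Function('v')(r) = 19
Pow(Add(Function('v')(Function('h')(T, -10)), -53696), -1) = Pow(Add(19, -53696), -1) = Pow(-53677, -1) = Rational(-1, 53677)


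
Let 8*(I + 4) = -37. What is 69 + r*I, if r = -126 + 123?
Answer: 759/8 ≈ 94.875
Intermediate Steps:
I = -69/8 (I = -4 + (1/8)*(-37) = -4 - 37/8 = -69/8 ≈ -8.6250)
r = -3
69 + r*I = 69 - 3*(-69/8) = 69 + 207/8 = 759/8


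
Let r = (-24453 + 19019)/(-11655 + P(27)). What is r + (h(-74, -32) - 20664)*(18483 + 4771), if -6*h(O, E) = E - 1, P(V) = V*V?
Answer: -2624385639700/5463 ≈ -4.8039e+8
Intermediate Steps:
P(V) = V**2
r = 2717/5463 (r = (-24453 + 19019)/(-11655 + 27**2) = -5434/(-11655 + 729) = -5434/(-10926) = -5434*(-1/10926) = 2717/5463 ≈ 0.49735)
h(O, E) = 1/6 - E/6 (h(O, E) = -(E - 1)/6 = -(-1 + E)/6 = 1/6 - E/6)
r + (h(-74, -32) - 20664)*(18483 + 4771) = 2717/5463 + ((1/6 - 1/6*(-32)) - 20664)*(18483 + 4771) = 2717/5463 + ((1/6 + 16/3) - 20664)*23254 = 2717/5463 + (11/2 - 20664)*23254 = 2717/5463 - 41317/2*23254 = 2717/5463 - 480392759 = -2624385639700/5463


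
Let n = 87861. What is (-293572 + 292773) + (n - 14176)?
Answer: 72886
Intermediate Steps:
(-293572 + 292773) + (n - 14176) = (-293572 + 292773) + (87861 - 14176) = -799 + 73685 = 72886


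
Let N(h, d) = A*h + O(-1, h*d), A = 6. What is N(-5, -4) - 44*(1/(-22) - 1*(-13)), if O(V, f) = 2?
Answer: -598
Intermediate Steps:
N(h, d) = 2 + 6*h (N(h, d) = 6*h + 2 = 2 + 6*h)
N(-5, -4) - 44*(1/(-22) - 1*(-13)) = (2 + 6*(-5)) - 44*(1/(-22) - 1*(-13)) = (2 - 30) - 44*(-1/22 + 13) = -28 - 44*285/22 = -28 - 570 = -598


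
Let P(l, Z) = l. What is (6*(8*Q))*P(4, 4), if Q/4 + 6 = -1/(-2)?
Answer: -4224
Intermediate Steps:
Q = -22 (Q = -24 + 4*(-1/(-2)) = -24 + 4*(-1*(-½)) = -24 + 4*(½) = -24 + 2 = -22)
(6*(8*Q))*P(4, 4) = (6*(8*(-22)))*4 = (6*(-176))*4 = -1056*4 = -4224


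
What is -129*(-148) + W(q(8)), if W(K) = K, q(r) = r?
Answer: 19100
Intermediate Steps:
-129*(-148) + W(q(8)) = -129*(-148) + 8 = 19092 + 8 = 19100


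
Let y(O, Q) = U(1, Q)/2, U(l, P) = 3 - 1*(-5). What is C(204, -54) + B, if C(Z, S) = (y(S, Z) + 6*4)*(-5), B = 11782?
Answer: 11642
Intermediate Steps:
U(l, P) = 8 (U(l, P) = 3 + 5 = 8)
y(O, Q) = 4 (y(O, Q) = 8/2 = 8*(½) = 4)
C(Z, S) = -140 (C(Z, S) = (4 + 6*4)*(-5) = (4 + 24)*(-5) = 28*(-5) = -140)
C(204, -54) + B = -140 + 11782 = 11642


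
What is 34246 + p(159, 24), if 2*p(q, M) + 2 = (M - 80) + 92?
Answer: 34263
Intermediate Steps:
p(q, M) = 5 + M/2 (p(q, M) = -1 + ((M - 80) + 92)/2 = -1 + ((-80 + M) + 92)/2 = -1 + (12 + M)/2 = -1 + (6 + M/2) = 5 + M/2)
34246 + p(159, 24) = 34246 + (5 + (1/2)*24) = 34246 + (5 + 12) = 34246 + 17 = 34263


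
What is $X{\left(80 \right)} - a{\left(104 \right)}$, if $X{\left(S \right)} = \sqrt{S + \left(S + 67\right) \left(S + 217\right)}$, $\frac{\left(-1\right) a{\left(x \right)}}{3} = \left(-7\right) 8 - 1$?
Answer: $-171 + \sqrt{43739} \approx 38.139$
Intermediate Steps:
$a{\left(x \right)} = 171$ ($a{\left(x \right)} = - 3 \left(\left(-7\right) 8 - 1\right) = - 3 \left(-56 - 1\right) = \left(-3\right) \left(-57\right) = 171$)
$X{\left(S \right)} = \sqrt{S + \left(67 + S\right) \left(217 + S\right)}$
$X{\left(80 \right)} - a{\left(104 \right)} = \sqrt{14539 + 80^{2} + 285 \cdot 80} - 171 = \sqrt{14539 + 6400 + 22800} - 171 = \sqrt{43739} - 171 = -171 + \sqrt{43739}$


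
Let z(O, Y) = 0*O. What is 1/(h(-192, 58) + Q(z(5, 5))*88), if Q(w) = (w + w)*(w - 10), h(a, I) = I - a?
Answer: 1/250 ≈ 0.0040000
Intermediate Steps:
z(O, Y) = 0
Q(w) = 2*w*(-10 + w) (Q(w) = (2*w)*(-10 + w) = 2*w*(-10 + w))
1/(h(-192, 58) + Q(z(5, 5))*88) = 1/((58 - 1*(-192)) + (2*0*(-10 + 0))*88) = 1/((58 + 192) + (2*0*(-10))*88) = 1/(250 + 0*88) = 1/(250 + 0) = 1/250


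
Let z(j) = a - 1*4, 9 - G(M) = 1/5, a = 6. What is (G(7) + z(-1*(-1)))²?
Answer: 2916/25 ≈ 116.64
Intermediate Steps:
G(M) = 44/5 (G(M) = 9 - 1/5 = 9 - 1*⅕ = 9 - ⅕ = 44/5)
z(j) = 2 (z(j) = 6 - 1*4 = 6 - 4 = 2)
(G(7) + z(-1*(-1)))² = (44/5 + 2)² = (54/5)² = 2916/25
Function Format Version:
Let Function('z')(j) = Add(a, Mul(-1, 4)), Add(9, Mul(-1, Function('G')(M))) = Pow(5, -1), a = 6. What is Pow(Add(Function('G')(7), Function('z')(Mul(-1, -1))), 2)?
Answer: Rational(2916, 25) ≈ 116.64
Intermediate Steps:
Function('G')(M) = Rational(44, 5) (Function('G')(M) = Add(9, Mul(-1, Pow(5, -1))) = Add(9, Mul(-1, Rational(1, 5))) = Add(9, Rational(-1, 5)) = Rational(44, 5))
Function('z')(j) = 2 (Function('z')(j) = Add(6, Mul(-1, 4)) = Add(6, -4) = 2)
Pow(Add(Function('G')(7), Function('z')(Mul(-1, -1))), 2) = Pow(Add(Rational(44, 5), 2), 2) = Pow(Rational(54, 5), 2) = Rational(2916, 25)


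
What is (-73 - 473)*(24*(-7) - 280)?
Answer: 244608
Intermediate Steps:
(-73 - 473)*(24*(-7) - 280) = -546*(-168 - 280) = -546*(-448) = 244608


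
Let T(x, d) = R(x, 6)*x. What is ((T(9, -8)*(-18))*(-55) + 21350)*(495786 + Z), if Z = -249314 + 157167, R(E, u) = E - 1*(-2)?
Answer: 48178351040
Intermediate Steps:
R(E, u) = 2 + E (R(E, u) = E + 2 = 2 + E)
T(x, d) = x*(2 + x) (T(x, d) = (2 + x)*x = x*(2 + x))
Z = -92147
((T(9, -8)*(-18))*(-55) + 21350)*(495786 + Z) = (((9*(2 + 9))*(-18))*(-55) + 21350)*(495786 - 92147) = (((9*11)*(-18))*(-55) + 21350)*403639 = ((99*(-18))*(-55) + 21350)*403639 = (-1782*(-55) + 21350)*403639 = (98010 + 21350)*403639 = 119360*403639 = 48178351040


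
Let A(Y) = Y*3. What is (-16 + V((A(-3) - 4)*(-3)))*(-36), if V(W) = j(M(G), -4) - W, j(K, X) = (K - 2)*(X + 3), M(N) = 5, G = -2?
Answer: 2088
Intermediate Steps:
A(Y) = 3*Y
j(K, X) = (-2 + K)*(3 + X)
V(W) = -3 - W (V(W) = (-6 - 2*(-4) + 3*5 + 5*(-4)) - W = (-6 + 8 + 15 - 20) - W = -3 - W)
(-16 + V((A(-3) - 4)*(-3)))*(-36) = (-16 + (-3 - (3*(-3) - 4)*(-3)))*(-36) = (-16 + (-3 - (-9 - 4)*(-3)))*(-36) = (-16 + (-3 - (-13)*(-3)))*(-36) = (-16 + (-3 - 1*39))*(-36) = (-16 + (-3 - 39))*(-36) = (-16 - 42)*(-36) = -58*(-36) = 2088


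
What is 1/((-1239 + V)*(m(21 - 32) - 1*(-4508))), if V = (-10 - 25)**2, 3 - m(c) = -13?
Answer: -1/63336 ≈ -1.5789e-5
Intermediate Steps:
m(c) = 16 (m(c) = 3 - 1*(-13) = 3 + 13 = 16)
V = 1225 (V = (-35)**2 = 1225)
1/((-1239 + V)*(m(21 - 32) - 1*(-4508))) = 1/((-1239 + 1225)*(16 - 1*(-4508))) = 1/((-14)*(16 + 4508)) = -1/14/4524 = -1/14*1/4524 = -1/63336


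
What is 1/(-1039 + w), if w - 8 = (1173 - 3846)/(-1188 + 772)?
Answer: -416/426223 ≈ -0.00097601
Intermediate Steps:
w = 6001/416 (w = 8 + (1173 - 3846)/(-1188 + 772) = 8 - 2673/(-416) = 8 - 2673*(-1/416) = 8 + 2673/416 = 6001/416 ≈ 14.425)
1/(-1039 + w) = 1/(-1039 + 6001/416) = 1/(-426223/416) = -416/426223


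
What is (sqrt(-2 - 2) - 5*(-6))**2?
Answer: 896 + 120*I ≈ 896.0 + 120.0*I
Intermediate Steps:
(sqrt(-2 - 2) - 5*(-6))**2 = (sqrt(-4) + 30)**2 = (2*I + 30)**2 = (30 + 2*I)**2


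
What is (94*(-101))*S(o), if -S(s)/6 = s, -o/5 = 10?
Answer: -2848200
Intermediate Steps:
o = -50 (o = -5*10 = -50)
S(s) = -6*s
(94*(-101))*S(o) = (94*(-101))*(-6*(-50)) = -9494*300 = -2848200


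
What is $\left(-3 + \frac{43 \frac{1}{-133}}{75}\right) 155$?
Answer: $- \frac{929008}{1995} \approx -465.67$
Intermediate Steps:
$\left(-3 + \frac{43 \frac{1}{-133}}{75}\right) 155 = \left(-3 + 43 \left(- \frac{1}{133}\right) \frac{1}{75}\right) 155 = \left(-3 - \frac{43}{9975}\right) 155 = \left(- \frac{29968}{9975}\right) 155 = - \frac{929008}{1995}$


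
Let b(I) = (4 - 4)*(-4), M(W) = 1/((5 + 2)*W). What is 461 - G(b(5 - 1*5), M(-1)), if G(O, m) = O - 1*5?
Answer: 466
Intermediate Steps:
M(W) = 1/(7*W)
b(I) = 0 (b(I) = 0*(-4) = 0)
G(O, m) = -5 + O (G(O, m) = O - 5 = -5 + O)
461 - G(b(5 - 1*5), M(-1)) = 461 - (-5 + 0) = 461 - 1*(-5) = 461 + 5 = 466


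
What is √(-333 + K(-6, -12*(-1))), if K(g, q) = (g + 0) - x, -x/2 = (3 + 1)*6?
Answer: I*√291 ≈ 17.059*I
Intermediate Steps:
x = -48 (x = -2*(3 + 1)*6 = -8*6 = -2*24 = -48)
K(g, q) = 48 + g (K(g, q) = (g + 0) - 1*(-48) = g + 48 = 48 + g)
√(-333 + K(-6, -12*(-1))) = √(-333 + (48 - 6)) = √(-333 + 42) = √(-291) = I*√291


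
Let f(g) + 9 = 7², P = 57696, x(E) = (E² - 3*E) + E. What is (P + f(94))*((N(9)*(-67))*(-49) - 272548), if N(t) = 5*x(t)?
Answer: 43971564392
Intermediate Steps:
x(E) = E² - 2*E
N(t) = 5*t*(-2 + t) (N(t) = 5*(t*(-2 + t)) = 5*t*(-2 + t))
f(g) = 40 (f(g) = -9 + 7² = -9 + 49 = 40)
(P + f(94))*((N(9)*(-67))*(-49) - 272548) = (57696 + 40)*(((5*9*(-2 + 9))*(-67))*(-49) - 272548) = 57736*(((5*9*7)*(-67))*(-49) - 272548) = 57736*((315*(-67))*(-49) - 272548) = 57736*(-21105*(-49) - 272548) = 57736*(1034145 - 272548) = 57736*761597 = 43971564392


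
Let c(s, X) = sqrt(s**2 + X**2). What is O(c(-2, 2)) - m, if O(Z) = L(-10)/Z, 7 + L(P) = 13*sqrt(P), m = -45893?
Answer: 45893 + sqrt(2)*(-7 + 13*I*sqrt(10))/4 ≈ 45891.0 + 14.534*I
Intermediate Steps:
L(P) = -7 + 13*sqrt(P)
c(s, X) = sqrt(X**2 + s**2)
O(Z) = (-7 + 13*I*sqrt(10))/Z (O(Z) = (-7 + 13*sqrt(-10))/Z = (-7 + 13*(I*sqrt(10)))/Z = (-7 + 13*I*sqrt(10))/Z)
O(c(-2, 2)) - m = (-7 + 13*I*sqrt(10))/(sqrt(2**2 + (-2)**2)) - 1*(-45893) = (-7 + 13*I*sqrt(10))/(sqrt(4 + 4)) + 45893 = (-7 + 13*I*sqrt(10))/(sqrt(8)) + 45893 = (-7 + 13*I*sqrt(10))/((2*sqrt(2))) + 45893 = (sqrt(2)/4)*(-7 + 13*I*sqrt(10)) + 45893 = sqrt(2)*(-7 + 13*I*sqrt(10))/4 + 45893 = 45893 + sqrt(2)*(-7 + 13*I*sqrt(10))/4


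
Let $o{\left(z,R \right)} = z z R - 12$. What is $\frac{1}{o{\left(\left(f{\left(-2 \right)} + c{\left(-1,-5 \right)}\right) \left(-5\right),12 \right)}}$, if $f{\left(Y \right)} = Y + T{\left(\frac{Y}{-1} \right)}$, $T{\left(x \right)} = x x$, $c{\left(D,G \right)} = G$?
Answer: $\frac{1}{2688} \approx 0.00037202$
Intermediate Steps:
$T{\left(x \right)} = x^{2}$
$f{\left(Y \right)} = Y + Y^{2}$ ($f{\left(Y \right)} = Y + \left(\frac{Y}{-1}\right)^{2} = Y + \left(Y \left(-1\right)\right)^{2} = Y + \left(- Y\right)^{2} = Y + Y^{2}$)
$o{\left(z,R \right)} = -12 + R z^{2}$ ($o{\left(z,R \right)} = z^{2} R - 12 = R z^{2} - 12 = -12 + R z^{2}$)
$\frac{1}{o{\left(\left(f{\left(-2 \right)} + c{\left(-1,-5 \right)}\right) \left(-5\right),12 \right)}} = \frac{1}{-12 + 12 \left(\left(- 2 \left(1 - 2\right) - 5\right) \left(-5\right)\right)^{2}} = \frac{1}{-12 + 12 \left(\left(\left(-2\right) \left(-1\right) - 5\right) \left(-5\right)\right)^{2}} = \frac{1}{-12 + 12 \left(\left(2 - 5\right) \left(-5\right)\right)^{2}} = \frac{1}{-12 + 12 \left(\left(-3\right) \left(-5\right)\right)^{2}} = \frac{1}{-12 + 12 \cdot 15^{2}} = \frac{1}{-12 + 12 \cdot 225} = \frac{1}{-12 + 2700} = \frac{1}{2688}$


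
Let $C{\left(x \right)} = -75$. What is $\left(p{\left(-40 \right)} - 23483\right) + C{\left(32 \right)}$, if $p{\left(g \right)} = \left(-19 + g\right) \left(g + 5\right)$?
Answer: $-21493$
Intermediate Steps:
$p{\left(g \right)} = \left(-19 + g\right) \left(5 + g\right)$
$\left(p{\left(-40 \right)} - 23483\right) + C{\left(32 \right)} = \left(\left(-95 + \left(-40\right)^{2} - -560\right) - 23483\right) - 75 = \left(\left(-95 + 1600 + 560\right) - 23483\right) - 75 = \left(2065 - 23483\right) - 75 = -21418 - 75 = -21493$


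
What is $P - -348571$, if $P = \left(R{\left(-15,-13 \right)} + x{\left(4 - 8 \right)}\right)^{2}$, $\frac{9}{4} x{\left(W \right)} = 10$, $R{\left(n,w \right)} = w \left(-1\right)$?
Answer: $\frac{28258900}{81} \approx 3.4888 \cdot 10^{5}$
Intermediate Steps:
$R{\left(n,w \right)} = - w$
$x{\left(W \right)} = \frac{40}{9}$ ($x{\left(W \right)} = \frac{4}{9} \cdot 10 = \frac{40}{9}$)
$P = \frac{24649}{81}$ ($P = \left(\left(-1\right) \left(-13\right) + \frac{40}{9}\right)^{2} = \left(13 + \frac{40}{9}\right)^{2} = \left(\frac{157}{9}\right)^{2} = \frac{24649}{81} \approx 304.31$)
$P - -348571 = \frac{24649}{81} - -348571 = \frac{24649}{81} + 348571 = \frac{28258900}{81}$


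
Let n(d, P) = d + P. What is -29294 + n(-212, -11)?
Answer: -29517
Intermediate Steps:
n(d, P) = P + d
-29294 + n(-212, -11) = -29294 + (-11 - 212) = -29294 - 223 = -29517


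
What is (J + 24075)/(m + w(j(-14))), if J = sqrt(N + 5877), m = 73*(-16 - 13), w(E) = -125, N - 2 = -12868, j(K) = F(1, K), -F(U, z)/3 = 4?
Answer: -24075/2242 - I*sqrt(6989)/2242 ≈ -10.738 - 0.037288*I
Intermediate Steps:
F(U, z) = -12 (F(U, z) = -3*4 = -12)
j(K) = -12
N = -12866 (N = 2 - 12868 = -12866)
m = -2117 (m = 73*(-29) = -2117)
J = I*sqrt(6989) (J = sqrt(-12866 + 5877) = sqrt(-6989) = I*sqrt(6989) ≈ 83.6*I)
(J + 24075)/(m + w(j(-14))) = (I*sqrt(6989) + 24075)/(-2117 - 125) = (24075 + I*sqrt(6989))/(-2242) = (24075 + I*sqrt(6989))*(-1/2242) = -24075/2242 - I*sqrt(6989)/2242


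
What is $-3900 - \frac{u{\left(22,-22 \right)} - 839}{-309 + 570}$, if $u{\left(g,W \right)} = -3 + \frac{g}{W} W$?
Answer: $- \frac{1017080}{261} \approx -3896.9$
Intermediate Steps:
$u{\left(g,W \right)} = -3 + g$
$-3900 - \frac{u{\left(22,-22 \right)} - 839}{-309 + 570} = -3900 - \frac{\left(-3 + 22\right) - 839}{-309 + 570} = -3900 - \frac{19 - 839}{261} = -3900 - \left(-820\right) \frac{1}{261} = -3900 - - \frac{820}{261} = -3900 + \frac{820}{261} = - \frac{1017080}{261}$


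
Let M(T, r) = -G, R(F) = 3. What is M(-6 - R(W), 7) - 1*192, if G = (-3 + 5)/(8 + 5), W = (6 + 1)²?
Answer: -2498/13 ≈ -192.15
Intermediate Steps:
W = 49 (W = 7² = 49)
G = 2/13 ≈ 0.15385
M(T, r) = -2/13 (M(T, r) = -1*2/13 = -2/13)
M(-6 - R(W), 7) - 1*192 = -2/13 - 1*192 = -2/13 - 192 = -2498/13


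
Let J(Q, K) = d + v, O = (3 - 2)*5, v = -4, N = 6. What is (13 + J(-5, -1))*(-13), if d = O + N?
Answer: -260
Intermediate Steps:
O = 5 (O = 1*5 = 5)
d = 11 (d = 5 + 6 = 11)
J(Q, K) = 7 (J(Q, K) = 11 - 4 = 7)
(13 + J(-5, -1))*(-13) = (13 + 7)*(-13) = 20*(-13) = -260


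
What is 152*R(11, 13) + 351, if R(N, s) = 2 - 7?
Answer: -409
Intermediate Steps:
R(N, s) = -5
152*R(11, 13) + 351 = 152*(-5) + 351 = -760 + 351 = -409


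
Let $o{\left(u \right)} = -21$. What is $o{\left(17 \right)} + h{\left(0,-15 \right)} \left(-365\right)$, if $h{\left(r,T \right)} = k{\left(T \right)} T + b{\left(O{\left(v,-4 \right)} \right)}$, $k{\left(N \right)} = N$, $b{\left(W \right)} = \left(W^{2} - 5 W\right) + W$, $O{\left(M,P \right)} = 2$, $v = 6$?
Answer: $-80686$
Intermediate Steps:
$b{\left(W \right)} = W^{2} - 4 W$
$h{\left(r,T \right)} = -4 + T^{2}$ ($h{\left(r,T \right)} = T T + 2 \left(-4 + 2\right) = T^{2} + 2 \left(-2\right) = T^{2} - 4 = -4 + T^{2}$)
$o{\left(17 \right)} + h{\left(0,-15 \right)} \left(-365\right) = -21 + \left(-4 + \left(-15\right)^{2}\right) \left(-365\right) = -21 + \left(-4 + 225\right) \left(-365\right) = -21 + 221 \left(-365\right) = -21 - 80665 = -80686$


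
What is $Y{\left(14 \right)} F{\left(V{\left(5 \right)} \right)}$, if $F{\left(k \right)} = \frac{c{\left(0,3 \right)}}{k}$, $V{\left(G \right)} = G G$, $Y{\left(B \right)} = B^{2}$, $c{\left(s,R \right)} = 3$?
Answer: $\frac{588}{25} \approx 23.52$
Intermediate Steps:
$V{\left(G \right)} = G^{2}$
$F{\left(k \right)} = \frac{3}{k}$
$Y{\left(14 \right)} F{\left(V{\left(5 \right)} \right)} = 14^{2} \frac{3}{5^{2}} = 196 \cdot \frac{3}{25} = \frac{588}{25}$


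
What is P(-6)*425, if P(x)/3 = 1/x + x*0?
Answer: -425/2 ≈ -212.50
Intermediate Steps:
P(x) = 3/x (P(x) = 3*(1/x + x*0) = 3*(1/x + 0) = 3/x)
P(-6)*425 = (3/(-6))*425 = (3*(-⅙))*425 = -½*425 = -425/2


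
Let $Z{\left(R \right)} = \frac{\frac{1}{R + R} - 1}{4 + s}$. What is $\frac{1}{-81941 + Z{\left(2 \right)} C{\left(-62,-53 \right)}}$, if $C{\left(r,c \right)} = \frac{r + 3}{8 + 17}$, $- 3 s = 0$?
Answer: $- \frac{400}{32776223} \approx -1.2204 \cdot 10^{-5}$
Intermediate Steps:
$s = 0$ ($s = \left(- \frac{1}{3}\right) 0 = 0$)
$Z{\left(R \right)} = - \frac{1}{4} + \frac{1}{8 R}$ ($Z{\left(R \right)} = \frac{\frac{1}{R + R} - 1}{4 + 0} = \frac{\frac{1}{2 R} - 1}{4} = \left(\frac{1}{2 R} - 1\right) \frac{1}{4} = \left(-1 + \frac{1}{2 R}\right) \frac{1}{4} = - \frac{1}{4} + \frac{1}{8 R}$)
$C{\left(r,c \right)} = \frac{3}{25} + \frac{r}{25}$ ($C{\left(r,c \right)} = \frac{3 + r}{25} = \left(3 + r\right) \frac{1}{25} = \frac{3}{25} + \frac{r}{25}$)
$\frac{1}{-81941 + Z{\left(2 \right)} C{\left(-62,-53 \right)}} = \frac{1}{-81941 + \frac{1 - 4}{8 \cdot 2} \left(\frac{3}{25} + \frac{1}{25} \left(-62\right)\right)} = \frac{1}{-81941 + \frac{1}{8} \cdot \frac{1}{2} \left(1 - 4\right) \left(\frac{3}{25} - \frac{62}{25}\right)} = \frac{1}{-81941 + \frac{1}{8} \cdot \frac{1}{2} \left(-3\right) \left(- \frac{59}{25}\right)} = \frac{1}{-81941 - - \frac{177}{400}} = \frac{1}{-81941 + \frac{177}{400}} = \frac{1}{- \frac{32776223}{400}} = - \frac{400}{32776223}$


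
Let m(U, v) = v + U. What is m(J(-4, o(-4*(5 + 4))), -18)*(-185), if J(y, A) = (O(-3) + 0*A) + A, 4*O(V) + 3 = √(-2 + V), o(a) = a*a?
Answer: -945165/4 - 185*I*√5/4 ≈ -2.3629e+5 - 103.42*I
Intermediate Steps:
o(a) = a²
O(V) = -¾ + √(-2 + V)/4
J(y, A) = -¾ + A + I*√5/4 (J(y, A) = ((-¾ + √(-2 - 3)/4) + 0*A) + A = ((-¾ + √(-5)/4) + 0) + A = ((-¾ + (I*√5)/4) + 0) + A = ((-¾ + I*√5/4) + 0) + A = (-¾ + I*√5/4) + A = -¾ + A + I*√5/4)
m(U, v) = U + v
m(J(-4, o(-4*(5 + 4))), -18)*(-185) = ((-¾ + (-4*(5 + 4))² + I*√5/4) - 18)*(-185) = ((-¾ + (-4*9)² + I*√5/4) - 18)*(-185) = ((-¾ + (-36)² + I*√5/4) - 18)*(-185) = ((-¾ + 1296 + I*√5/4) - 18)*(-185) = ((5181/4 + I*√5/4) - 18)*(-185) = (5109/4 + I*√5/4)*(-185) = -945165/4 - 185*I*√5/4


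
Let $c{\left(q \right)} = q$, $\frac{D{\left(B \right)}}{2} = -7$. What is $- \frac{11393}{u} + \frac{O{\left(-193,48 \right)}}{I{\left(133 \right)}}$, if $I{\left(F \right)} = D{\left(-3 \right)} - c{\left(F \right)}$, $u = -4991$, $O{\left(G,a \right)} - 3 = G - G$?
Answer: $\frac{79038}{34937} \approx 2.2623$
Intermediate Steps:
$D{\left(B \right)} = -14$ ($D{\left(B \right)} = 2 \left(-7\right) = -14$)
$O{\left(G,a \right)} = 3$ ($O{\left(G,a \right)} = 3 + \left(G - G\right) = 3 + 0 = 3$)
$I{\left(F \right)} = -14 - F$
$- \frac{11393}{u} + \frac{O{\left(-193,48 \right)}}{I{\left(133 \right)}} = - \frac{11393}{-4991} + \frac{3}{-14 - 133} = \left(-11393\right) \left(- \frac{1}{4991}\right) + \frac{3}{-14 - 133} = \frac{11393}{4991} + \frac{3}{-147} = \frac{11393}{4991} + 3 \left(- \frac{1}{147}\right) = \frac{11393}{4991} - \frac{1}{49} = \frac{79038}{34937}$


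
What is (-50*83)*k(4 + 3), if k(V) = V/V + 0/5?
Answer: -4150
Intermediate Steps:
k(V) = 1 (k(V) = 1 + 0*(⅕) = 1 + 0 = 1)
(-50*83)*k(4 + 3) = -50*83*1 = -4150*1 = -4150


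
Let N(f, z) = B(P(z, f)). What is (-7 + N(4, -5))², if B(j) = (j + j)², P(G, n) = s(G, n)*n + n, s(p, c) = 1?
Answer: 62001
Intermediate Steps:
P(G, n) = 2*n (P(G, n) = 1*n + n = n + n = 2*n)
B(j) = 4*j² (B(j) = (2*j)² = 4*j²)
N(f, z) = 16*f² (N(f, z) = 4*(2*f)² = 4*(4*f²) = 16*f²)
(-7 + N(4, -5))² = (-7 + 16*4²)² = (-7 + 16*16)² = (-7 + 256)² = 249² = 62001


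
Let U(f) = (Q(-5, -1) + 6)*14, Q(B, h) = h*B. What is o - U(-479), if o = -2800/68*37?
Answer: -28518/17 ≈ -1677.5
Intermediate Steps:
o = -25900/17 (o = -2800/68*37 = -40*35/34*37 = -700/17*37 = -25900/17 ≈ -1523.5)
Q(B, h) = B*h
U(f) = 154 (U(f) = (-5*(-1) + 6)*14 = (5 + 6)*14 = 11*14 = 154)
o - U(-479) = -25900/17 - 1*154 = -25900/17 - 154 = -28518/17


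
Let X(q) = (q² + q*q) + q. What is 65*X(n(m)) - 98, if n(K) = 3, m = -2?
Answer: 1267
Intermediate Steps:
X(q) = q + 2*q² (X(q) = (q² + q²) + q = 2*q² + q = q + 2*q²)
65*X(n(m)) - 98 = 65*(3*(1 + 2*3)) - 98 = 65*(3*(1 + 6)) - 98 = 65*(3*7) - 98 = 65*21 - 98 = 1365 - 98 = 1267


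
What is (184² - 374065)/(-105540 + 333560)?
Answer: -340209/228020 ≈ -1.4920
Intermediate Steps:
(184² - 374065)/(-105540 + 333560) = (33856 - 374065)/228020 = -340209*1/228020 = -340209/228020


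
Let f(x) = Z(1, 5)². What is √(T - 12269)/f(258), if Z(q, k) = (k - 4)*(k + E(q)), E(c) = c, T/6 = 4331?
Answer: √13717/36 ≈ 3.2533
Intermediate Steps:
T = 25986 (T = 6*4331 = 25986)
Z(q, k) = (-4 + k)*(k + q) (Z(q, k) = (k - 4)*(k + q) = (-4 + k)*(k + q))
f(x) = 36 (f(x) = (5² - 4*5 - 4*1 + 5*1)² = (25 - 20 - 4 + 5)² = 6² = 36)
√(T - 12269)/f(258) = √(25986 - 12269)/36 = √13717*(1/36) = √13717/36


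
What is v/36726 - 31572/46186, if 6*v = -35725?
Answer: -4303537241/5088681108 ≈ -0.84571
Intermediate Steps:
v = -35725/6 (v = (1/6)*(-35725) = -35725/6 ≈ -5954.2)
v/36726 - 31572/46186 = -35725/6/36726 - 31572/46186 = -35725/6*1/36726 - 31572*1/46186 = -35725/220356 - 15786/23093 = -4303537241/5088681108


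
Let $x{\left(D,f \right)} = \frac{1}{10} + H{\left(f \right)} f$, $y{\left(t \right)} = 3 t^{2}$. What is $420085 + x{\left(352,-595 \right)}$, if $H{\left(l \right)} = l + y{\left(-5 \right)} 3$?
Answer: $\frac{6402351}{10} \approx 6.4024 \cdot 10^{5}$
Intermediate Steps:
$H{\left(l \right)} = 225 + l$ ($H{\left(l \right)} = l + 3 \left(-5\right)^{2} \cdot 3 = l + 3 \cdot 25 \cdot 3 = l + 75 \cdot 3 = l + 225 = 225 + l$)
$x{\left(D,f \right)} = \frac{1}{10} + f \left(225 + f\right)$ ($x{\left(D,f \right)} = \frac{1}{10} + \left(225 + f\right) f = \frac{1}{10} + f \left(225 + f\right)$)
$420085 + x{\left(352,-595 \right)} = 420085 - \left(- \frac{1}{10} + 595 \left(225 - 595\right)\right) = 420085 + \left(\frac{1}{10} - -220150\right) = 420085 + \left(\frac{1}{10} + 220150\right) = 420085 + \frac{2201501}{10} = \frac{6402351}{10}$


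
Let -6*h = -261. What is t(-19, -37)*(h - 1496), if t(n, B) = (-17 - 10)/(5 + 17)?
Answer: 78435/44 ≈ 1782.6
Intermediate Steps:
h = 87/2 (h = -1/6*(-261) = 87/2 ≈ 43.500)
t(n, B) = -27/22
t(-19, -37)*(h - 1496) = -27*(87/2 - 1496)/22 = -27/22*(-2905/2) = 78435/44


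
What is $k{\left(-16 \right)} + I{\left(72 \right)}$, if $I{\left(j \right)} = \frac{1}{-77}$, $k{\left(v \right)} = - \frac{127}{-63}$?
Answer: $\frac{1388}{693} \approx 2.0029$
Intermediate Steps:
$k{\left(v \right)} = \frac{127}{63}$ ($k{\left(v \right)} = \left(-127\right) \left(- \frac{1}{63}\right) = \frac{127}{63}$)
$I{\left(j \right)} = - \frac{1}{77}$
$k{\left(-16 \right)} + I{\left(72 \right)} = \frac{127}{63} - \frac{1}{77} = \frac{1388}{693}$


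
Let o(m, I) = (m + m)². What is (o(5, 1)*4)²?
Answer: 160000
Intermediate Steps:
o(m, I) = 4*m² (o(m, I) = (2*m)² = 4*m²)
(o(5, 1)*4)² = ((4*5²)*4)² = ((4*25)*4)² = (100*4)² = 400² = 160000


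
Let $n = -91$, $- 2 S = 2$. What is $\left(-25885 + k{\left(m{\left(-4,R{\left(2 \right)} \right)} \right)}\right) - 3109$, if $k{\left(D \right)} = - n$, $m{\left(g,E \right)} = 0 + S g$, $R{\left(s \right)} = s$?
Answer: $-28903$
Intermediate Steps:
$S = -1$ ($S = \left(- \frac{1}{2}\right) 2 = -1$)
$m{\left(g,E \right)} = - g$ ($m{\left(g,E \right)} = 0 - g = - g$)
$k{\left(D \right)} = 91$ ($k{\left(D \right)} = \left(-1\right) \left(-91\right) = 91$)
$\left(-25885 + k{\left(m{\left(-4,R{\left(2 \right)} \right)} \right)}\right) - 3109 = \left(-25885 + 91\right) - 3109 = -25794 - 3109 = -28903$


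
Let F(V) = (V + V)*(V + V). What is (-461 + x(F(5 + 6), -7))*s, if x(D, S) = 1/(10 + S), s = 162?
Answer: -74628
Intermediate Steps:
F(V) = 4*V² (F(V) = (2*V)*(2*V) = 4*V²)
(-461 + x(F(5 + 6), -7))*s = (-461 + 1/(10 - 7))*162 = (-461 + 1/3)*162 = (-461 + ⅓)*162 = -1382/3*162 = -74628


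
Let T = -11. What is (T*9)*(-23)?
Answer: 2277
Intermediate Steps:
(T*9)*(-23) = -11*9*(-23) = -99*(-23) = 2277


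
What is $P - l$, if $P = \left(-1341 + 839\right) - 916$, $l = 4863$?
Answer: $-6281$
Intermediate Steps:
$P = -1418$ ($P = -502 - 916 = -1418$)
$P - l = -1418 - 4863 = -6281$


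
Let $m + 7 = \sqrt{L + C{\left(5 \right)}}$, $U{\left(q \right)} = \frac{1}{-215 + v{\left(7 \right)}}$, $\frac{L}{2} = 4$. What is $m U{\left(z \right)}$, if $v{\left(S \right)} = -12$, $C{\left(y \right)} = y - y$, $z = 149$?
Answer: $\frac{7}{227} - \frac{2 \sqrt{2}}{227} \approx 0.018377$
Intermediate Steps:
$C{\left(y \right)} = 0$
$L = 8$ ($L = 2 \cdot 4 = 8$)
$U{\left(q \right)} = - \frac{1}{227}$ ($U{\left(q \right)} = \frac{1}{-215 - 12} = \frac{1}{-227} = - \frac{1}{227}$)
$m = -7 + 2 \sqrt{2}$ ($m = -7 + \sqrt{8 + 0} = -7 + \sqrt{8} = -7 + 2 \sqrt{2} \approx -4.1716$)
$m U{\left(z \right)} = \left(-7 + 2 \sqrt{2}\right) \left(- \frac{1}{227}\right) = \frac{7}{227} - \frac{2 \sqrt{2}}{227}$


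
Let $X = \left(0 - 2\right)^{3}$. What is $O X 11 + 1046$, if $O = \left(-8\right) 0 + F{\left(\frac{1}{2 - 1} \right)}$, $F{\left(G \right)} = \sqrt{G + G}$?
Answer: $1046 - 88 \sqrt{2} \approx 921.55$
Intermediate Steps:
$X = -8$ ($X = \left(0 - 2\right)^{3} = \left(-2\right)^{3} = -8$)
$F{\left(G \right)} = \sqrt{2} \sqrt{G}$ ($F{\left(G \right)} = \sqrt{2 G} = \sqrt{2} \sqrt{G}$)
$O = \sqrt{2}$ ($O = \left(-8\right) 0 + \sqrt{2} \sqrt{\frac{1}{2 - 1}} = 0 + \sqrt{2} \sqrt{1^{-1}} = 0 + \sqrt{2} \sqrt{1} = 0 + \sqrt{2} \cdot 1 = 0 + \sqrt{2} = \sqrt{2} \approx 1.4142$)
$O X 11 + 1046 = \sqrt{2} \left(\left(-8\right) 11\right) + 1046 = \sqrt{2} \left(-88\right) + 1046 = - 88 \sqrt{2} + 1046 = 1046 - 88 \sqrt{2}$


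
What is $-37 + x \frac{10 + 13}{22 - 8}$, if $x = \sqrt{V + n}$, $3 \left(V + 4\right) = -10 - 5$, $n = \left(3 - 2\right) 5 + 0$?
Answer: $-37 + \frac{23 i}{7} \approx -37.0 + 3.2857 i$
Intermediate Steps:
$n = 5$ ($n = \left(3 - 2\right) 5 + 0 = 1 \cdot 5 + 0 = 5 + 0 = 5$)
$V = -9$ ($V = -4 + \frac{-10 - 5}{3} = -4 + \frac{1}{3} \left(-15\right) = -4 - 5 = -9$)
$x = 2 i$ ($x = \sqrt{-9 + 5} = \sqrt{-4} = 2 i \approx 2.0 i$)
$-37 + x \frac{10 + 13}{22 - 8} = -37 + 2 i \frac{10 + 13}{22 - 8} = -37 + 2 i \frac{23}{14} = -37 + \frac{23 i}{7}$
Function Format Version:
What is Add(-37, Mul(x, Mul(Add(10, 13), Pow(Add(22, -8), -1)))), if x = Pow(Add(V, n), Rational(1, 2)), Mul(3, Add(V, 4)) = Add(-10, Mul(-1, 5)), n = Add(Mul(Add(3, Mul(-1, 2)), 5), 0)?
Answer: Add(-37, Mul(Rational(23, 7), I)) ≈ Add(-37.000, Mul(3.2857, I))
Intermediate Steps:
n = 5 (n = Add(Mul(Add(3, -2), 5), 0) = Add(Mul(1, 5), 0) = Add(5, 0) = 5)
V = -9 (V = Add(-4, Mul(Rational(1, 3), Add(-10, Mul(-1, 5)))) = Add(-4, Mul(Rational(1, 3), Add(-10, -5))) = Add(-4, Mul(Rational(1, 3), -15)) = Add(-4, -5) = -9)
x = Mul(2, I) (x = Pow(Add(-9, 5), Rational(1, 2)) = Pow(-4, Rational(1, 2)) = Mul(2, I) ≈ Mul(2.0000, I))
Add(-37, Mul(x, Mul(Add(10, 13), Pow(Add(22, -8), -1)))) = Add(-37, Mul(Mul(2, I), Mul(Add(10, 13), Pow(Add(22, -8), -1)))) = Add(-37, Mul(Mul(2, I), Mul(23, Pow(14, -1)))) = Add(-37, Mul(Mul(2, I), Mul(23, Rational(1, 14)))) = Add(-37, Mul(Mul(2, I), Rational(23, 14))) = Add(-37, Mul(Rational(23, 7), I))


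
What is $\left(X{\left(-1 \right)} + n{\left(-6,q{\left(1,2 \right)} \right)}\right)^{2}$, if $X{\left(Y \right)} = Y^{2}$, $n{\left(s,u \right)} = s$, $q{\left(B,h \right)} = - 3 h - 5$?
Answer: $25$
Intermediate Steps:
$q{\left(B,h \right)} = -5 - 3 h$
$\left(X{\left(-1 \right)} + n{\left(-6,q{\left(1,2 \right)} \right)}\right)^{2} = \left(\left(-1\right)^{2} - 6\right)^{2} = \left(1 - 6\right)^{2} = \left(-5\right)^{2} = 25$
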